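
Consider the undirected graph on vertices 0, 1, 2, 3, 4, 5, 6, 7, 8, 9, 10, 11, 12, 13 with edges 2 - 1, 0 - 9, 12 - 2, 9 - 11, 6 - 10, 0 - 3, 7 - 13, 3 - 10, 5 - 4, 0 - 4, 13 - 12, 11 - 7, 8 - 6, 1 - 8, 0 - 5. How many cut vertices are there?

Removing 0 increases the component count from 1 to 2, so 0 is a cut vertex.
By contrast removing 6 leaves 1 component; it is not a cut vertex. No other vertex is a cut vertex either.

1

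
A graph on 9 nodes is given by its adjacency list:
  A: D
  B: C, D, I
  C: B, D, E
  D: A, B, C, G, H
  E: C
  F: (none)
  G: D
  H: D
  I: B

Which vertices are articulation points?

B, C, D

Removing B increases the component count from 2 to 3, so B is a cut vertex.
Removing C increases the component count from 2 to 3, so C is a cut vertex.
Removing D increases the component count from 2 to 5, so D is a cut vertex.
By contrast removing I leaves 2 components; it is not a cut vertex. No other vertex is a cut vertex either.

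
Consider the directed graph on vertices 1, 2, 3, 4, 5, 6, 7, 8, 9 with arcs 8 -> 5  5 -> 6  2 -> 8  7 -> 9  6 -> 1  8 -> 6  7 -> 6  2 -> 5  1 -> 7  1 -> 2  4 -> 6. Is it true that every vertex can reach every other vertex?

No

There is no directed path from 4 to 3, so the graph is not strongly connected.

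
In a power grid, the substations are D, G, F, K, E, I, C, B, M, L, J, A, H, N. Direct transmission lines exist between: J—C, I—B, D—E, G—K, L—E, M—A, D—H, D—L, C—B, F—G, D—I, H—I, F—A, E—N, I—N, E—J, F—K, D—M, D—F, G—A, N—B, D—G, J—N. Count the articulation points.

Removing D increases the component count from 1 to 2, so D is a cut vertex.
By contrast removing K leaves 1 component; it is not a cut vertex. No other vertex is a cut vertex either.

1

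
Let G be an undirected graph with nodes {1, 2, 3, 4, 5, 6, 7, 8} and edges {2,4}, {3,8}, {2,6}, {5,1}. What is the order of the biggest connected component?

7 is isolated — a component by itself.
Starting from 1 we can reach 1, 5. That is one component of size 2.
Starting from 3 we can reach 3, 8. That is one component of size 2.
Starting from 2 we can reach 2, 4, 6. That is one component of size 3.
The largest has 3 vertices.

3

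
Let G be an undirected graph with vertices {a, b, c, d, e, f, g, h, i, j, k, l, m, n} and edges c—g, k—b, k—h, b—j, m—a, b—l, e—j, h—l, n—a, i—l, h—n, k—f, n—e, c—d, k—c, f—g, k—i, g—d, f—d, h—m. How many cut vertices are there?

1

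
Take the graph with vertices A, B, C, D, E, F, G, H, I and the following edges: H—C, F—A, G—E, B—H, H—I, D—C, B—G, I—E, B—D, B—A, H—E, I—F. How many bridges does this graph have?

The edges on the cycle B-D-C-H-B are not bridges since each lies on that cycle.
Every edge lies on some cycle, so there are no bridges.

0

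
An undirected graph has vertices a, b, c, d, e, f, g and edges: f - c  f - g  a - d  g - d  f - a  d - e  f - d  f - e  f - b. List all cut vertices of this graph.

f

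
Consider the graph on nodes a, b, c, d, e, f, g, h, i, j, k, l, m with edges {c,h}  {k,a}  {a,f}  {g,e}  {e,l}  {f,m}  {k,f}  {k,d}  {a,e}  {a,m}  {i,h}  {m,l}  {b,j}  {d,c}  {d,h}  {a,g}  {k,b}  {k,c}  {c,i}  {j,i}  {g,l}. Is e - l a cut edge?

No

After removing e - l, the path e-g-l still connects them, so the edge is not a bridge.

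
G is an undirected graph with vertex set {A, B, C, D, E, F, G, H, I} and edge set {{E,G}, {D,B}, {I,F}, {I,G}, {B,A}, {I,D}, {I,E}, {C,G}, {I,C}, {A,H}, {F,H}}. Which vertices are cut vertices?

I

Removing I increases the component count from 1 to 2, so I is a cut vertex.
By contrast removing C leaves 1 component; it is not a cut vertex. No other vertex is a cut vertex either.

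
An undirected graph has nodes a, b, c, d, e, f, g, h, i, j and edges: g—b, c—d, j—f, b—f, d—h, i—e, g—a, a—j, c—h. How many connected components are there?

Starting from e we can reach e, i. That is one component of size 2.
Starting from c we can reach c, d, h. That is one component of size 3.
Starting from a we can reach a, b, f, g, j. That is one component of size 5.
Total: 3 components.

3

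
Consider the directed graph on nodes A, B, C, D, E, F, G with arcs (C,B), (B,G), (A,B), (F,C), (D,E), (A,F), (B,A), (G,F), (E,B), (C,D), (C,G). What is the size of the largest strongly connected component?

7

{A, B, C, D, E, F, G} are all mutually reachable — one SCC of size 7.
The largest has 7 vertices.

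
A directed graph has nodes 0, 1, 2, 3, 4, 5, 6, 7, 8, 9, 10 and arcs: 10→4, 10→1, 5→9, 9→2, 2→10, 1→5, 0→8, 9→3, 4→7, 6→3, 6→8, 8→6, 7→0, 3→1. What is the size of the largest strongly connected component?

{0, 1, 2, 3, 4, 5, 6, 7, 8, 9, 10} are all mutually reachable — one SCC of size 11.
The largest has 11 vertices.

11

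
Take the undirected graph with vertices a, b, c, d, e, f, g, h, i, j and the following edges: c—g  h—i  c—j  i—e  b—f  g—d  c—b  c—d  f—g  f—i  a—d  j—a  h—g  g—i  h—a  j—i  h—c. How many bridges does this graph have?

1

The edges on the cycle h-c-b-f-i-g-h are not bridges since each lies on that cycle.
But removing e—i disconnects e from i — this is a bridge.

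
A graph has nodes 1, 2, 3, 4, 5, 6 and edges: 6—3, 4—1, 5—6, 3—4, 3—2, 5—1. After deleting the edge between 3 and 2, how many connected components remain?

Before removal there is 1 component.
3—2 is a bridge — removing it separates 3's side from 2's side.
After removal: 2 components.

2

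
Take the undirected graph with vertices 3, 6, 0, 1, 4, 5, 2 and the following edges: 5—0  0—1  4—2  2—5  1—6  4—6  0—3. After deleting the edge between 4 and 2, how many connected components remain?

1

4 and 2 are still connected via 4-6-1-0-5-2, so the component count stays at 1.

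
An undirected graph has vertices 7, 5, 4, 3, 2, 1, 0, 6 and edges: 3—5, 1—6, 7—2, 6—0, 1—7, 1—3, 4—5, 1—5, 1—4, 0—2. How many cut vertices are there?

1

Removing 1 increases the component count from 1 to 2, so 1 is a cut vertex.
By contrast removing 6 leaves 1 component; it is not a cut vertex. No other vertex is a cut vertex either.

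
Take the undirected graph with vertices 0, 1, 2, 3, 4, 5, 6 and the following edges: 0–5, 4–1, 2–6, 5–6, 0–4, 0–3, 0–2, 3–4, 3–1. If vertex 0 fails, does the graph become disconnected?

Deleting 0 raises the number of components from 1 to 2, so 0 is a cut vertex.

Yes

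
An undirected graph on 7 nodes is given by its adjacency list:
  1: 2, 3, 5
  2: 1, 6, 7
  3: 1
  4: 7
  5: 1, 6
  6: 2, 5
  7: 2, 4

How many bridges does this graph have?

3

The edges on the cycle 1-5-6-2-1 are not bridges since each lies on that cycle.
But removing 2-7 disconnects 2 from 7; removing 1-3 disconnects 1 from 3; removing 7-4 disconnects 7 from 4 — these are bridges.
That makes 3 bridges.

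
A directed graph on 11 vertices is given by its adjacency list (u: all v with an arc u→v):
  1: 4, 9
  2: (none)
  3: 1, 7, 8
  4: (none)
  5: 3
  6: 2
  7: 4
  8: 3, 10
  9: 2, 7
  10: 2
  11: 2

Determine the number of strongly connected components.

{3, 8} are all mutually reachable — one SCC of size 2.
{10} is an SCC by itself.
{2} is an SCC by itself.
{4} is an SCC by itself.
{6} is an SCC by itself.
(and 5 more singleton SCCs)
That gives 10 strongly connected components.

10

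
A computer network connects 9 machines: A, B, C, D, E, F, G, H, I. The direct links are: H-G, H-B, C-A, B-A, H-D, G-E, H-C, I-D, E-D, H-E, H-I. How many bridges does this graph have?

0

The edges on the cycle H-G-E-H are not bridges since each lies on that cycle.
Every edge lies on some cycle, so there are no bridges.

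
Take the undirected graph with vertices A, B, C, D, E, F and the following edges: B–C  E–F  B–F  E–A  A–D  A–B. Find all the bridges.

A-D, B-C

The edges on the cycle E-A-B-F-E are not bridges since each lies on that cycle.
But removing B–C disconnects B from C; removing A–D disconnects A from D — these are bridges.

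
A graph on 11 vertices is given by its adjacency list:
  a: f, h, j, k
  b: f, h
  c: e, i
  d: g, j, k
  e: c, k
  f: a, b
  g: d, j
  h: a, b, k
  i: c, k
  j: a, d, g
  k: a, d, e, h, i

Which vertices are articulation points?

Removing k increases the component count from 1 to 2, so k is a cut vertex.
By contrast removing c leaves 1 component; it is not a cut vertex. No other vertex is a cut vertex either.

k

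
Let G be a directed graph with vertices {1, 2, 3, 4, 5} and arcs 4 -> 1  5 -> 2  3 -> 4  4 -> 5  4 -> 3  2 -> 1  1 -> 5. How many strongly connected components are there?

2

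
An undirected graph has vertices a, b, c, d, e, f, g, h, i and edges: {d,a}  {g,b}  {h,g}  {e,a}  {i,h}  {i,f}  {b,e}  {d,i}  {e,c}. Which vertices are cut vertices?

e, i

Removing e increases the component count from 1 to 2, so e is a cut vertex.
Removing i increases the component count from 1 to 2, so i is a cut vertex.
By contrast removing h leaves 1 component; it is not a cut vertex. No other vertex is a cut vertex either.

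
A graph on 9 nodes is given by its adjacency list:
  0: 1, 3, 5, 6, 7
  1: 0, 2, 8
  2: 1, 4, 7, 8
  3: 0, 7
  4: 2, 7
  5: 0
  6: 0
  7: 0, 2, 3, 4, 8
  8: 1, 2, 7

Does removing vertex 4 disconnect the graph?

Deleting 4 leaves 1 component (was 1) (its neighbors 2, 7 remain connected to each other), so 4 is not a cut vertex.

No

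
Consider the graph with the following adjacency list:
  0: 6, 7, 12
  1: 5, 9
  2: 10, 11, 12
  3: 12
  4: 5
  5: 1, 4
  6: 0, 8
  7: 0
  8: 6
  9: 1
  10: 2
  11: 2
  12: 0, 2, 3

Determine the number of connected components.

Starting from 1 we can reach 1, 4, 5, 9. That is one component of size 4.
Starting from 0 we can reach 0, 2, 3, 6, 7, 8, 10, 11, 12. That is one component of size 9.
Total: 2 components.

2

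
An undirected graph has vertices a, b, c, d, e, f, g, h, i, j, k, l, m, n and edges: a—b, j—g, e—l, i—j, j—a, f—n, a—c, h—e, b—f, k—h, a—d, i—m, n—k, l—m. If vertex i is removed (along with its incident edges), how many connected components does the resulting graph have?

With i gone, the remaining components are: {a, b, c, d, e, f, g, h, j, k, l, m, n}.
That is 1 component.

1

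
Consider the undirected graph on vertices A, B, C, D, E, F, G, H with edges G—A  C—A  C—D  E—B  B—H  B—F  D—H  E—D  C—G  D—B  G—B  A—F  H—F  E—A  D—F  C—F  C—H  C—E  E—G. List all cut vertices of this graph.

none

Removing B, for instance, still leaves 1 component. No single vertex removal increases the component count — the graph has no articulation points.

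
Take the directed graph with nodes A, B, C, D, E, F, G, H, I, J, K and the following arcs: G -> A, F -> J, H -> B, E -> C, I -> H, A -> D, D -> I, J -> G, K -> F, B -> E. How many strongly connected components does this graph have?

{C} is an SCC by itself.
{I} is an SCC by itself.
{D} is an SCC by itself.
{G} is an SCC by itself.
{H} is an SCC by itself.
(and 6 more singleton SCCs)
That gives 11 strongly connected components.

11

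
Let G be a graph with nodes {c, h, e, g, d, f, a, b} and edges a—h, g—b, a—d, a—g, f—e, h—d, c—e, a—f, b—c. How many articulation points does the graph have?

Removing a increases the component count from 1 to 2, so a is a cut vertex.
By contrast removing g leaves 1 component; it is not a cut vertex. No other vertex is a cut vertex either.

1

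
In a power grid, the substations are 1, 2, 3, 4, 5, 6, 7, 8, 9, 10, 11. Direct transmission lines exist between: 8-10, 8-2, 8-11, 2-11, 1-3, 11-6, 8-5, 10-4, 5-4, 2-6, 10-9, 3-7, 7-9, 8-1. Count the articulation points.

Removing 8 increases the component count from 1 to 2, so 8 is a cut vertex.
By contrast removing 4 leaves 1 component; it is not a cut vertex. No other vertex is a cut vertex either.

1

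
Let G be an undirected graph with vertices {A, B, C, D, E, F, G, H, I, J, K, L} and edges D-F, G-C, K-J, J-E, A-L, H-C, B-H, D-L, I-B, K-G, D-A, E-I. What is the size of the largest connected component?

8

Starting from A we can reach A, D, F, L. That is one component of size 4.
Starting from B we can reach B, C, E, G, H, I, J, K. That is one component of size 8.
The largest has 8 vertices.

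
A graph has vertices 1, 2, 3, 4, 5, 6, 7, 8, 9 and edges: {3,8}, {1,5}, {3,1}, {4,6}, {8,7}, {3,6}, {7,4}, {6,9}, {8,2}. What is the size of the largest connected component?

9

Starting from 1 we can reach 1, 2, 3, 4, 5, 6, 7, 8, 9. That is one component of size 9.
The largest has 9 vertices.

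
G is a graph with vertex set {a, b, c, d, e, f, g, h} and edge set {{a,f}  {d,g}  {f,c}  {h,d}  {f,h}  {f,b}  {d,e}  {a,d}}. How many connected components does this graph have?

1

Starting from a we can reach a, b, c, d, e, f, g, h. That is one component of size 8.
Total: 1 component.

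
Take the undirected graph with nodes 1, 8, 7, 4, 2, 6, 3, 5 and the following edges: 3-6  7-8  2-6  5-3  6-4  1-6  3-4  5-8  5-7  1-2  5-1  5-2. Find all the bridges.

none

The edges on the cycle 5-7-8-5 are not bridges since each lies on that cycle.
Every edge lies on some cycle, so there are no bridges.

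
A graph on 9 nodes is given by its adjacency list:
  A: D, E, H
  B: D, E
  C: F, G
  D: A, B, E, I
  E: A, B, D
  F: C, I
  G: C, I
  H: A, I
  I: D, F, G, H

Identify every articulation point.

I

Removing I increases the component count from 1 to 2, so I is a cut vertex.
By contrast removing F leaves 1 component; it is not a cut vertex. No other vertex is a cut vertex either.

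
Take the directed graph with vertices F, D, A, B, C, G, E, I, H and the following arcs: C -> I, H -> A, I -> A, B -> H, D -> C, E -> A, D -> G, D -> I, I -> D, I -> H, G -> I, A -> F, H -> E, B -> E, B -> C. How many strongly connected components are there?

6

{C, D, G, I} are all mutually reachable — one SCC of size 4.
{B} is an SCC by itself.
{E} is an SCC by itself.
{F} is an SCC by itself.
{A} is an SCC by itself.
(and 1 more singleton SCC)
That gives 6 strongly connected components.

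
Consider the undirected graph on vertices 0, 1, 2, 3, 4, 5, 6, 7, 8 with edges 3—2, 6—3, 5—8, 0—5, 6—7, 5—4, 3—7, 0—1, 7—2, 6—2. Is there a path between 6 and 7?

From 6 we can reach 2, 3, 6, 7, which includes 7.

Yes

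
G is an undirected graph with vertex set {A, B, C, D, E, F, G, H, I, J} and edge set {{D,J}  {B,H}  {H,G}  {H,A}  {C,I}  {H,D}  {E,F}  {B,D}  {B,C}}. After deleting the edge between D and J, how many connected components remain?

3

Before removal there are 2 components.
D—J is a bridge — removing it separates D's side from J's side.
After removal: 3 components.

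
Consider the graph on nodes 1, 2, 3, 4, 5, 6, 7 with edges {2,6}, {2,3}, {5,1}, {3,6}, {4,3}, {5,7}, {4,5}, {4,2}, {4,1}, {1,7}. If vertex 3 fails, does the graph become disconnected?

No

Deleting 3 leaves 1 component (was 1) (its neighbors 2, 4, 6 remain connected to each other), so 3 is not a cut vertex.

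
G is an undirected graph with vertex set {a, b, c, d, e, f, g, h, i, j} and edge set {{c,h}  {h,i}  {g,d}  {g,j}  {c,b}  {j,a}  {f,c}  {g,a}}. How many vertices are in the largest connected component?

5

e is isolated — a component by itself.
Starting from a we can reach a, d, g, j. That is one component of size 4.
Starting from b we can reach b, c, f, h, i. That is one component of size 5.
The largest has 5 vertices.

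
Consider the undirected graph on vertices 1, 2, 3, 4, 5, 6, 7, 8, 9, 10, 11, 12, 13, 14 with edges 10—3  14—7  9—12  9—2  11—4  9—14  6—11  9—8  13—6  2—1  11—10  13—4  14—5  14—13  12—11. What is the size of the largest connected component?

14

Starting from 1 we can reach 1, 2, 3, 4, 5, 6, 7, 8, 9, 10, 11, 12, 13, 14. That is one component of size 14.
The largest has 14 vertices.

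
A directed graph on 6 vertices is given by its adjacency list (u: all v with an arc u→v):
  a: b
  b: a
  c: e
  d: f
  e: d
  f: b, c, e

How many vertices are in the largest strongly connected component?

4

{c, d, e, f} are all mutually reachable — one SCC of size 4.
{a, b} are all mutually reachable — one SCC of size 2.
The largest has 4 vertices.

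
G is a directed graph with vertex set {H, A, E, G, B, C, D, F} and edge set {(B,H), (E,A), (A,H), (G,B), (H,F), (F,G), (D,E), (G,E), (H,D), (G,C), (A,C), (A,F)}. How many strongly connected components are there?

2

{A, B, D, E, F, G, H} are all mutually reachable — one SCC of size 7.
{C} is an SCC by itself.
That gives 2 strongly connected components.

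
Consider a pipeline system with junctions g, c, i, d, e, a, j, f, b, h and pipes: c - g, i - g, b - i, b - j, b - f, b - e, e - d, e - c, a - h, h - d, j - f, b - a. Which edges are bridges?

The edges on the cycle b-j-f-b are not bridges since each lies on that cycle.
Every edge lies on some cycle, so there are no bridges.

none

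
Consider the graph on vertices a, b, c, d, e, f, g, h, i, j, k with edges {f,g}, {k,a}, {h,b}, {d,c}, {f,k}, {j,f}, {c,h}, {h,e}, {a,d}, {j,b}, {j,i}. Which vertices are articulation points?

f, h, j

Removing f increases the component count from 1 to 2, so f is a cut vertex.
Removing h increases the component count from 1 to 2, so h is a cut vertex.
Removing j increases the component count from 1 to 2, so j is a cut vertex.
By contrast removing i leaves 1 component; it is not a cut vertex. No other vertex is a cut vertex either.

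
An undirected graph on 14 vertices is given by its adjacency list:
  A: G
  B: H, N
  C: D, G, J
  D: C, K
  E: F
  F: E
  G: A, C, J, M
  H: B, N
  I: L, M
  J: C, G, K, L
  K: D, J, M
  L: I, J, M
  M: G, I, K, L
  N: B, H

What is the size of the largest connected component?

Starting from E we can reach E, F. That is one component of size 2.
Starting from B we can reach B, H, N. That is one component of size 3.
Starting from A we can reach A, C, D, G, I, J, K, L, M. That is one component of size 9.
The largest has 9 vertices.

9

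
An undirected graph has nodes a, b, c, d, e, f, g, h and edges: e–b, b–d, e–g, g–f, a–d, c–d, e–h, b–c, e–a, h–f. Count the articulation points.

Removing e increases the component count from 1 to 2, so e is a cut vertex.
By contrast removing b leaves 1 component; it is not a cut vertex. No other vertex is a cut vertex either.

1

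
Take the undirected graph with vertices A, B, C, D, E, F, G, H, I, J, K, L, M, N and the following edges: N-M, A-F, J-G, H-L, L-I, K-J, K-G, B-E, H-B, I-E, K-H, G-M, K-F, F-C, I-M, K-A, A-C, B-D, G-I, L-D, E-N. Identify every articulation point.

K

Removing K increases the component count from 1 to 2, so K is a cut vertex.
By contrast removing D leaves 1 component; it is not a cut vertex. No other vertex is a cut vertex either.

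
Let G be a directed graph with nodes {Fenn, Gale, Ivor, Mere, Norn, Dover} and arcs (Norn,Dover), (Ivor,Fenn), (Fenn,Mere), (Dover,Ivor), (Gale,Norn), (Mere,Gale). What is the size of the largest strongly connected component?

6

{Fenn, Gale, Ivor, Mere, Norn, Dover} are all mutually reachable — one SCC of size 6.
The largest has 6 vertices.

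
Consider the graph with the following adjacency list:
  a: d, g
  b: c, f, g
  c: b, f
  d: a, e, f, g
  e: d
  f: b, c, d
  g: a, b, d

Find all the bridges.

The edges on the cycle b-f-c-b are not bridges since each lies on that cycle.
But removing d-e disconnects d from e — this is a bridge.

d-e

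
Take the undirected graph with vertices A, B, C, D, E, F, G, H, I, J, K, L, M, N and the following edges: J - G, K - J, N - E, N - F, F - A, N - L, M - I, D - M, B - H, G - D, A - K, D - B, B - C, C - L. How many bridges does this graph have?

4

The edges on the cycle N-F-A-K-J-G-D-B-C-L-N are not bridges since each lies on that cycle.
But removing H - B disconnects H from B; removing M - I disconnects M from I; removing M - D disconnects M from D; removing N - E disconnects N from E — these are bridges.
That makes 4 bridges.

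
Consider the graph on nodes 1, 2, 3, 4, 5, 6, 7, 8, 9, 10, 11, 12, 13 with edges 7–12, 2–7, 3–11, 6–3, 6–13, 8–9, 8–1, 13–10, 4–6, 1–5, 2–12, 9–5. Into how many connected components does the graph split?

3

Starting from 2 we can reach 2, 7, 12. That is one component of size 3.
Starting from 1 we can reach 1, 5, 8, 9. That is one component of size 4.
Starting from 3 we can reach 3, 4, 6, 10, 11, 13. That is one component of size 6.
Total: 3 components.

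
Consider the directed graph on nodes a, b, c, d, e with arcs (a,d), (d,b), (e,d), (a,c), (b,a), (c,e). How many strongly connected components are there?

{a, b, c, d, e} are all mutually reachable — one SCC of size 5.
That gives 1 strongly connected component.

1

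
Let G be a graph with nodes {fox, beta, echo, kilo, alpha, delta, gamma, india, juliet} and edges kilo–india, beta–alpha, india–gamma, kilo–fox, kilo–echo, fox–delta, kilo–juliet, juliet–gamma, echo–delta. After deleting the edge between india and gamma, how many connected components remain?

2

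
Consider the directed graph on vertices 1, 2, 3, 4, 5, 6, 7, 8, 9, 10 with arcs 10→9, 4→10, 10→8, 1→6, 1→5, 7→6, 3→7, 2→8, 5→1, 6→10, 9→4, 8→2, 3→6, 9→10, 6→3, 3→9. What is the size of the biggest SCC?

{4, 9, 10} are all mutually reachable — one SCC of size 3.
{3, 6, 7} are all mutually reachable — one SCC of size 3.
{1, 5} are all mutually reachable — one SCC of size 2.
{2, 8} are all mutually reachable — one SCC of size 2.
The largest has 3 vertices.

3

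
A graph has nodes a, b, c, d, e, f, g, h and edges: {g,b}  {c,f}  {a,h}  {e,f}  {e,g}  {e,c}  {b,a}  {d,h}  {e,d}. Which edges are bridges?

none

The edges on the cycle e-c-f-e are not bridges since each lies on that cycle.
Every edge lies on some cycle, so there are no bridges.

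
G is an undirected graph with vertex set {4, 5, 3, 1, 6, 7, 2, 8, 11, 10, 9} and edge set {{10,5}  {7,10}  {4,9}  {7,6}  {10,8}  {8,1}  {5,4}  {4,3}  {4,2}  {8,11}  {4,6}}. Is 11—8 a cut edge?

Removing 11—8 leaves no path between 11 and 8: the component count goes from 1 to 2. So it is a bridge.

Yes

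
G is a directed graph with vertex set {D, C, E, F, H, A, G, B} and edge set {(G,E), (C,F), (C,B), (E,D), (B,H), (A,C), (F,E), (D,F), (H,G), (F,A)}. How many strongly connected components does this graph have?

1

{A, B, C, D, E, F, G, H} are all mutually reachable — one SCC of size 8.
That gives 1 strongly connected component.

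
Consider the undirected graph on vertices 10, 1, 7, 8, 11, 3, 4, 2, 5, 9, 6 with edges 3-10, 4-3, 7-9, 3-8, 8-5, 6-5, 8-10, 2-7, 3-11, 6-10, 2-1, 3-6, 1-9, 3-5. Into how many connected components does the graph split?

Starting from 1 we can reach 1, 2, 7, 9. That is one component of size 4.
Starting from 3 we can reach 3, 4, 5, 6, 8, 10, 11. That is one component of size 7.
Total: 2 components.

2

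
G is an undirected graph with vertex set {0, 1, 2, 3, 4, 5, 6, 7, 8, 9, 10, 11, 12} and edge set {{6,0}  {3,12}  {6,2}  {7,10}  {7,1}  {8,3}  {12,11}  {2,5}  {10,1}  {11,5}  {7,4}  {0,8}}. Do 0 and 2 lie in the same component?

Yes

From 0 we can reach 0, 2, 3, 5, 6, 8, 11, 12, which includes 2.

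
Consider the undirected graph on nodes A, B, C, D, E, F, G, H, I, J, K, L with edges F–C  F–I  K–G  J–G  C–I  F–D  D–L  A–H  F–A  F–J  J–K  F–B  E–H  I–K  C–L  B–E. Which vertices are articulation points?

Removing F increases the component count from 1 to 2, so F is a cut vertex.
By contrast removing B leaves 1 component; it is not a cut vertex. No other vertex is a cut vertex either.

F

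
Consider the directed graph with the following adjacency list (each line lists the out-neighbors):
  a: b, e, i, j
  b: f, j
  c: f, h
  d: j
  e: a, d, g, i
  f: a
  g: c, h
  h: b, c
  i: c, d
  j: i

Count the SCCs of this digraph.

{a, b, c, d, e, f, g, h, i, j} are all mutually reachable — one SCC of size 10.
That gives 1 strongly connected component.

1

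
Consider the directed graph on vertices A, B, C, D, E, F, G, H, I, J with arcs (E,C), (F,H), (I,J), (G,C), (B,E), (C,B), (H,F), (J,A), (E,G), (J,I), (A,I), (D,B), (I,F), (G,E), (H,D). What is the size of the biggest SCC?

4

{B, C, E, G} are all mutually reachable — one SCC of size 4.
{A, I, J} are all mutually reachable — one SCC of size 3.
{F, H} are all mutually reachable — one SCC of size 2.
{D} is an SCC by itself.
The largest has 4 vertices.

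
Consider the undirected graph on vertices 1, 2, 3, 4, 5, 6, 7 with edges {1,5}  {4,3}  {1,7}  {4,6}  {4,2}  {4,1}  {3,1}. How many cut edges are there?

4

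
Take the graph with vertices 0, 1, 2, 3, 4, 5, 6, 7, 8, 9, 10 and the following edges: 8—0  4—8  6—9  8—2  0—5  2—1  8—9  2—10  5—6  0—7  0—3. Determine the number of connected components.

Starting from 0 we can reach 0, 1, 2, 3, 4, 5, 6, 7, 8, 9, 10. That is one component of size 11.
Total: 1 component.

1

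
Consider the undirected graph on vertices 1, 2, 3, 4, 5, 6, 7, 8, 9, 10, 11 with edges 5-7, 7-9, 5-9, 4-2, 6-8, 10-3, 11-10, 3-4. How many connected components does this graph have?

1 is isolated — a component by itself.
Starting from 6 we can reach 6, 8. That is one component of size 2.
Starting from 5 we can reach 5, 7, 9. That is one component of size 3.
Starting from 2 we can reach 2, 3, 4, 10, 11. That is one component of size 5.
Total: 4 components.

4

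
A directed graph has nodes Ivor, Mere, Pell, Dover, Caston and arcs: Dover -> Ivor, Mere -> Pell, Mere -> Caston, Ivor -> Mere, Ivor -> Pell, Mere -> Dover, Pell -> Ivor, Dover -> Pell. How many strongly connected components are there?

2

{Ivor, Mere, Pell, Dover} are all mutually reachable — one SCC of size 4.
{Caston} is an SCC by itself.
That gives 2 strongly connected components.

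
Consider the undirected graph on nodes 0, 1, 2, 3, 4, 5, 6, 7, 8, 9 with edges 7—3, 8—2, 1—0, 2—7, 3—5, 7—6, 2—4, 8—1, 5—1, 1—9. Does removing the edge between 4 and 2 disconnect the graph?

Removing 4—2 leaves no path between 4 and 2: the component count goes from 1 to 2. So it is a bridge.

Yes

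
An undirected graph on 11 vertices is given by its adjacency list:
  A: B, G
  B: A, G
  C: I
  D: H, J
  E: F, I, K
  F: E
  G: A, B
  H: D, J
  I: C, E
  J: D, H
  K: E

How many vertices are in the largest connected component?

5

Starting from D we can reach D, H, J. That is one component of size 3.
Starting from A we can reach A, B, G. That is one component of size 3.
Starting from C we can reach C, E, F, I, K. That is one component of size 5.
The largest has 5 vertices.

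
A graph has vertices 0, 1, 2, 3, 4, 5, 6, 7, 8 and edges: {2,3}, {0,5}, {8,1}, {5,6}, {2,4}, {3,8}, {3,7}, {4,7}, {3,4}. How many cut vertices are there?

3

Removing 3 increases the component count from 2 to 3, so 3 is a cut vertex.
Removing 5 increases the component count from 2 to 3, so 5 is a cut vertex.
Removing 8 increases the component count from 2 to 3, so 8 is a cut vertex.
By contrast removing 2 leaves 2 components; it is not a cut vertex. No other vertex is a cut vertex either.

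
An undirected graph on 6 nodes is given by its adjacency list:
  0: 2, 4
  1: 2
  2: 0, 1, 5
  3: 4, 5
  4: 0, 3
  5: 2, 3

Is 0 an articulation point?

Deleting 0 leaves 1 component (was 1) (its neighbors 2, 4 remain connected to each other), so 0 is not a cut vertex.

No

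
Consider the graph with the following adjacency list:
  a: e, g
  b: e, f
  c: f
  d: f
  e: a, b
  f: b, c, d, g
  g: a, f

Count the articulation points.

1

Removing f increases the component count from 1 to 3, so f is a cut vertex.
By contrast removing g leaves 1 component; it is not a cut vertex. No other vertex is a cut vertex either.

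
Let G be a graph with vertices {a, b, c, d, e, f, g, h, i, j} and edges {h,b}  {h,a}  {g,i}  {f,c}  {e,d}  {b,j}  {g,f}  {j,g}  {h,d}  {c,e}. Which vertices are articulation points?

g, h

Removing g increases the component count from 1 to 2, so g is a cut vertex.
Removing h increases the component count from 1 to 2, so h is a cut vertex.
By contrast removing d leaves 1 component; it is not a cut vertex. No other vertex is a cut vertex either.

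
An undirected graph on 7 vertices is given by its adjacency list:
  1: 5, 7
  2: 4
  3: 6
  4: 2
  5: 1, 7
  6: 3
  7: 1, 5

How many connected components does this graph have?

3

Starting from 2 we can reach 2, 4. That is one component of size 2.
Starting from 3 we can reach 3, 6. That is one component of size 2.
Starting from 1 we can reach 1, 5, 7. That is one component of size 3.
Total: 3 components.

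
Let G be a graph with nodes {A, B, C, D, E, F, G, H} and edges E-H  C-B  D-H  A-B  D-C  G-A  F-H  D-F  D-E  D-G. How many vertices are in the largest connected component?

8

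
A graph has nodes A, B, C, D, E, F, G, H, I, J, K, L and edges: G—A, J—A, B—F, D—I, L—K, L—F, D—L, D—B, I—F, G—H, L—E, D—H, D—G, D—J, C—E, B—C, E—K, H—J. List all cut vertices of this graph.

Removing D increases the component count from 1 to 2, so D is a cut vertex.
By contrast removing I leaves 1 component; it is not a cut vertex. No other vertex is a cut vertex either.

D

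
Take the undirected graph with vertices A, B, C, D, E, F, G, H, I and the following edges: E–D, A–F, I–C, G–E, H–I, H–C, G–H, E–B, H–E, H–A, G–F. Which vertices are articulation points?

E, H

Removing E increases the component count from 1 to 3, so E is a cut vertex.
Removing H increases the component count from 1 to 2, so H is a cut vertex.
By contrast removing I leaves 1 component; it is not a cut vertex. No other vertex is a cut vertex either.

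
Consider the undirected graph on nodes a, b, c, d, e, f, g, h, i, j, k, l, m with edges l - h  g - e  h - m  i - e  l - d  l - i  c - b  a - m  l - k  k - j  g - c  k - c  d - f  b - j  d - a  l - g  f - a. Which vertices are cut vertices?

l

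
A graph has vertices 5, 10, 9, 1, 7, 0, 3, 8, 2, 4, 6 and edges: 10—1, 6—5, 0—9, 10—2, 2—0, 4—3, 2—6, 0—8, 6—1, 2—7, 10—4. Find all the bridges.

The edges on the cycle 10-2-6-1-10 are not bridges since each lies on that cycle.
But removing 2—7 disconnects 2 from 7; removing 6—5 disconnects 6 from 5; removing 3—4 disconnects 3 from 4; removing 0—8 disconnects 0 from 8 — these are bridges.
In total 7 edges are bridges.

0-2, 0-8, 0-9, 10-4, 2-7, 3-4, 5-6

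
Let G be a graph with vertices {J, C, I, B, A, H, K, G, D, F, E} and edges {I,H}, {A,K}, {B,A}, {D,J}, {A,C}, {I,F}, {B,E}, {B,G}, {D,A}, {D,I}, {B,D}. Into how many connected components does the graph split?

1

Starting from A we can reach A, B, C, D, E, F, G, H, I, J, K. That is one component of size 11.
Total: 1 component.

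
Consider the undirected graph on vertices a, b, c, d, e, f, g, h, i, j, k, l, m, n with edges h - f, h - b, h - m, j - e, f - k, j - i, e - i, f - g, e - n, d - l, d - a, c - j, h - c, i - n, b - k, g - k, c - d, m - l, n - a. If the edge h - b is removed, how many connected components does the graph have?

h and b are still connected via h-f-k-b, so the component count stays at 1.

1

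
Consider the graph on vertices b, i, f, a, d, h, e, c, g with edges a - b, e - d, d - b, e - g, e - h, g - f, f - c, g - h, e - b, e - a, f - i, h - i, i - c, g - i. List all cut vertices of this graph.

e

Removing e increases the component count from 1 to 2, so e is a cut vertex.
By contrast removing f leaves 1 component; it is not a cut vertex. No other vertex is a cut vertex either.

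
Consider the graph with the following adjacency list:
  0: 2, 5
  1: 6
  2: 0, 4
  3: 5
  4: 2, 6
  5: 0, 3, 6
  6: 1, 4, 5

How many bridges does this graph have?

The edges on the cycle 0-5-6-4-2-0 are not bridges since each lies on that cycle.
But removing 5-3 disconnects 5 from 3; removing 6-1 disconnects 6 from 1 — these are bridges.
That makes 2 bridges.

2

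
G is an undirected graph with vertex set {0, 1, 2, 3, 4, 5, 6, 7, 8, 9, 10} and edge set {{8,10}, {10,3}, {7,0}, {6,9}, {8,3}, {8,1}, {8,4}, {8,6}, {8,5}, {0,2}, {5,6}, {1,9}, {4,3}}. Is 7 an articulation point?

No

Deleting 7 leaves 2 components (was 2), so 7 is not a cut vertex.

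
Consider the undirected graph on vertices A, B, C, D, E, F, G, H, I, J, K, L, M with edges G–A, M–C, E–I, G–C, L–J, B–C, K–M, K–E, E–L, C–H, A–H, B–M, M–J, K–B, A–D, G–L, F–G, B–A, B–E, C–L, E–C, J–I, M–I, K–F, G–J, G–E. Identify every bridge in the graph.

The edges on the cycle K-B-E-G-F-K are not bridges since each lies on that cycle.
But removing D–A disconnects D from A — this is a bridge.

A-D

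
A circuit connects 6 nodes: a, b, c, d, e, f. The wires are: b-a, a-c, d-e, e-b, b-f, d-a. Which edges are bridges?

a-c, b-f

The edges on the cycle d-e-b-a-d are not bridges since each lies on that cycle.
But removing a-c disconnects a from c; removing b-f disconnects b from f — these are bridges.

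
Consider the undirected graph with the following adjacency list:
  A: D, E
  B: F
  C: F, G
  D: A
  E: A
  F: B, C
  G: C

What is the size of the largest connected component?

4

Starting from A we can reach A, D, E. That is one component of size 3.
Starting from B we can reach B, C, F, G. That is one component of size 4.
The largest has 4 vertices.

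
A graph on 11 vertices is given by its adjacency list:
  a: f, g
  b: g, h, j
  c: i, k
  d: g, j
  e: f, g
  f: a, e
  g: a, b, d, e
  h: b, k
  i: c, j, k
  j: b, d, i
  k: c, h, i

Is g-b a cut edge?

No

After removing g-b, the path g-d-j-b still connects them, so the edge is not a bridge.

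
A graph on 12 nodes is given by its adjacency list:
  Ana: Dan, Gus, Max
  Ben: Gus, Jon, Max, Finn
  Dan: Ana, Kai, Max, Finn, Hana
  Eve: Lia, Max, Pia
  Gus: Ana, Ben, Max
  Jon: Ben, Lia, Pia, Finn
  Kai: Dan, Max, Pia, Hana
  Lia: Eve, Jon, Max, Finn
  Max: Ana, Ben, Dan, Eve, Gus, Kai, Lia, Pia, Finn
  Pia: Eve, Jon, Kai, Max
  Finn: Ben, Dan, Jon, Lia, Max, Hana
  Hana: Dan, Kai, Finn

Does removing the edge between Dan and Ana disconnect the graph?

After removing Dan-Ana, the path Dan-Max-Ana still connects them, so the edge is not a bridge.

No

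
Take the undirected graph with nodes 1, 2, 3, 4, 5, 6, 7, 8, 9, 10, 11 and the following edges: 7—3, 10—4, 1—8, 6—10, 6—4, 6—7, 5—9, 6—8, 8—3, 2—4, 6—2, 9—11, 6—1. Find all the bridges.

11-9, 5-9

The edges on the cycle 6-1-8-6 are not bridges since each lies on that cycle.
But removing 5—9 disconnects 5 from 9; removing 9—11 disconnects 9 from 11 — these are bridges.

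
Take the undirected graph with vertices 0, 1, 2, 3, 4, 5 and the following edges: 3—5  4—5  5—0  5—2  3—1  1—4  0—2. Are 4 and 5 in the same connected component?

Yes

From 4 we can reach 0, 1, 2, 3, 4, 5, which includes 5.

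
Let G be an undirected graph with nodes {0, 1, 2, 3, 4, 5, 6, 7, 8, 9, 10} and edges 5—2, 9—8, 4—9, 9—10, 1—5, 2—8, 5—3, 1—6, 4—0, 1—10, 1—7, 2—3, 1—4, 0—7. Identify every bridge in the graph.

1-6

The edges on the cycle 1-4-9-10-1 are not bridges since each lies on that cycle.
But removing 6—1 disconnects 6 from 1 — this is a bridge.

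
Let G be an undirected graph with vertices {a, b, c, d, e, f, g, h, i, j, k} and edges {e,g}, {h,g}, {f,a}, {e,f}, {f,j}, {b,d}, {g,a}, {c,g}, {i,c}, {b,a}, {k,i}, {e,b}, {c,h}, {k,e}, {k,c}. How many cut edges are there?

2

The edges on the cycle c-h-g-c are not bridges since each lies on that cycle.
But removing b - d disconnects b from d; removing f - j disconnects f from j — these are bridges.
That makes 2 bridges.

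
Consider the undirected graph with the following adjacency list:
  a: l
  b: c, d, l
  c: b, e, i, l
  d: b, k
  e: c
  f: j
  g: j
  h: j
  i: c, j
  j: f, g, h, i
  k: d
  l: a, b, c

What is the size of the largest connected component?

12

Starting from a we can reach a, b, c, d, e, f, g, h, i, j, k, l. That is one component of size 12.
The largest has 12 vertices.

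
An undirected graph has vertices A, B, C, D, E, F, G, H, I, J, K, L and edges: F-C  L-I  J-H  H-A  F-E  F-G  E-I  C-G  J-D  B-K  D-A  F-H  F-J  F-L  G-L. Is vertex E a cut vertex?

Deleting E leaves 2 components (was 2), so E is not a cut vertex.

No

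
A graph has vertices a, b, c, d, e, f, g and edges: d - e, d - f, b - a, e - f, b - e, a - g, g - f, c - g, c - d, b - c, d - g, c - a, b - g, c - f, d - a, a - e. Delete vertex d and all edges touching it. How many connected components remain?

With d gone, the remaining components are: {a, b, c, e, f, g}.
That is 1 component.

1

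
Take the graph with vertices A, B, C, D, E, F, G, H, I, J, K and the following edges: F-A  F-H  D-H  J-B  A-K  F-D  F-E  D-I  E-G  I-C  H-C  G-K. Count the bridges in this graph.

1

The edges on the cycle F-E-G-K-A-F are not bridges since each lies on that cycle.
But removing J-B disconnects J from B — this is a bridge.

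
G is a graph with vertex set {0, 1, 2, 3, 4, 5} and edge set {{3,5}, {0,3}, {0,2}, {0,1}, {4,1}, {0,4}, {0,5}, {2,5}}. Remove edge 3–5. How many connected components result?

3 and 5 are still connected via 3-0-5, so the component count stays at 1.

1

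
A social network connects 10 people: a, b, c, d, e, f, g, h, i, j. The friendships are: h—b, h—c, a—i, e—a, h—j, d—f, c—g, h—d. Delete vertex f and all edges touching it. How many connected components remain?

With f gone, the remaining components are: {a, e, i}; {b, c, d, g, h, j}.
That is 2 components.

2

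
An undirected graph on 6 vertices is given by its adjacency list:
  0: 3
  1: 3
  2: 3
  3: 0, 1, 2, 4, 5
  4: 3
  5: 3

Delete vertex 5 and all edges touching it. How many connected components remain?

1

With 5 gone, the remaining components are: {0, 1, 2, 3, 4}.
That is 1 component.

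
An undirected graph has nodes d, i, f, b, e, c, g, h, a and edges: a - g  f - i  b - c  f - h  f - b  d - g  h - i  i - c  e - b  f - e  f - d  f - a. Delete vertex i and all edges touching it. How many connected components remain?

1

With i gone, the remaining components are: {a, b, c, d, e, f, g, h}.
That is 1 component.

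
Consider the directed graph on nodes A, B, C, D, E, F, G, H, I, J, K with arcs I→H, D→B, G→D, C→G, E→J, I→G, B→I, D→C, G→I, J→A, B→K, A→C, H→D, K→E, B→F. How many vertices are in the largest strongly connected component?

10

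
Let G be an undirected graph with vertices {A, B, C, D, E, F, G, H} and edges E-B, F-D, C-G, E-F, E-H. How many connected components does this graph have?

A is isolated — a component by itself.
Starting from C we can reach C, G. That is one component of size 2.
Starting from B we can reach B, D, E, F, H. That is one component of size 5.
Total: 3 components.

3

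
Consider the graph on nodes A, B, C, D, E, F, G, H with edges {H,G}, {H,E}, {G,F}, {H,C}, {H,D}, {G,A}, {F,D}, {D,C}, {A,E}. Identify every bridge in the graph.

The edges on the cycle H-G-A-E-H are not bridges since each lies on that cycle.
Every edge lies on some cycle, so there are no bridges.

none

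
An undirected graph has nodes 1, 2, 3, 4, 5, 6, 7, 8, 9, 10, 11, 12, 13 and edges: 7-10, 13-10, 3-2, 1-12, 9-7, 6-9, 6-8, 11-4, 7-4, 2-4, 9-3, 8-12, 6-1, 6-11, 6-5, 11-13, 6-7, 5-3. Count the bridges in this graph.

0

The edges on the cycle 6-8-12-1-6 are not bridges since each lies on that cycle.
Every edge lies on some cycle, so there are no bridges.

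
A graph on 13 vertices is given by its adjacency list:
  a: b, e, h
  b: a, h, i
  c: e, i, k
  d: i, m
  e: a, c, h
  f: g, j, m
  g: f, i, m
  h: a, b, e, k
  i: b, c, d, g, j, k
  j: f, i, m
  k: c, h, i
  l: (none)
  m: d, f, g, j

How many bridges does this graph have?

The edges on the cycle i-d-m-j-i are not bridges since each lies on that cycle.
Every edge lies on some cycle, so there are no bridges.

0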